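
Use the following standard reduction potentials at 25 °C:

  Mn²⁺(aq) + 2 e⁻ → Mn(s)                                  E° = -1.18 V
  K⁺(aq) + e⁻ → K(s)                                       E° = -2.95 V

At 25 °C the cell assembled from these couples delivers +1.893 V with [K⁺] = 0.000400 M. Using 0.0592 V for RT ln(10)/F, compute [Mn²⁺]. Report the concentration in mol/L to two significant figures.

0.0023 M

Mn²⁺/Mn is the cathode, K⁺/K the anode: E°cell = +1.77 V, n = 2.
Overall reaction: Mn²⁺(aq) + 2 K(s) → Mn(s) + 2 K⁺(aq); Q = [K⁺]^2/[Mn²⁺]^1.
From E = E° − (0.0592/n) log Q: log Q = (E° − E)·n/0.0592 = (+1.77 − (+1.893))·2/0.0592 = -4.1554.
So 1·log[Mn²⁺] = 2·log(0.0004) − log Q = -6.7959 − (-4.1554) = -2.6405; [Mn²⁺] = 10^(-2.6405) ≈ 0.0023 M.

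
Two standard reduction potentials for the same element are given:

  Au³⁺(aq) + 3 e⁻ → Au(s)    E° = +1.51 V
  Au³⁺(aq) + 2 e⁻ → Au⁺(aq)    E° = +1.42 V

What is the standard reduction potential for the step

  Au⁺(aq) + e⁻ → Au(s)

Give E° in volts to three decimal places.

+1.690 V

Sequential free energies add, so n₃E°₃ = n₁E°₁ + n₂E°₂.
With n₃ = 3, and the known step contributing 2×(+1.42) V, the unknown satisfies 1·E° = 3×(+1.51) − 2×(+1.42) = +1.690.
E° = +1.690 / 1 = +1.690 V.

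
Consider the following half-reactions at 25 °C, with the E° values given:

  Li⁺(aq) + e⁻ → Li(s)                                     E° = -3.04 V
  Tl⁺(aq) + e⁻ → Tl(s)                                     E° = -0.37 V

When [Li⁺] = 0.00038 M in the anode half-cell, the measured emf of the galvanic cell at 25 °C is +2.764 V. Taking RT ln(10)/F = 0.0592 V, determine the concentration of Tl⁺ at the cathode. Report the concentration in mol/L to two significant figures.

Tl⁺/Tl is the cathode, Li⁺/Li the anode: E°cell = +2.67 V, n = 1.
Overall reaction: Tl⁺(aq) + Li(s) → Tl(s) + Li⁺(aq); Q = [Li⁺]^1/[Tl⁺]^1.
From E = E° − (0.0592/n) log Q: log Q = (E° − E)·n/0.0592 = (+2.67 − (+2.764))·1/0.0592 = -1.5878.
So 1·log[Tl⁺] = 1·log(0.00038) − log Q = -3.4202 − (-1.5878) = -1.8324; [Tl⁺] = 10^(-1.8324) ≈ 0.015 M.

0.015 M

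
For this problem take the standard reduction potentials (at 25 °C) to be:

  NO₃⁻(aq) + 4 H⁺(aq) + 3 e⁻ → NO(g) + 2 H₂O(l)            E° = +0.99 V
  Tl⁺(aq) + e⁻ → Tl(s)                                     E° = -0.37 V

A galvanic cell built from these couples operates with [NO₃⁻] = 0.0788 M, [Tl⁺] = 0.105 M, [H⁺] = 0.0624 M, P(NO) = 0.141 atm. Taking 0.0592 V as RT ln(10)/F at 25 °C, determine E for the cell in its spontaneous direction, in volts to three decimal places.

NO₃⁻/NO is the cathode (higher E°), Tl⁺/Tl the anode: E°cell = +0.99 − (-0.37) = +1.36 V, n = 3.
Overall: NO₃⁻(aq) + 4 H⁺(aq) + 3 Tl(s) → NO(g) + 2 H₂O(l) + 3 Tl⁺(aq)
Q = P(NO)·[Tl⁺]^3 / ([NO₃⁻]·[H⁺]^4); log Q = 2.136.
E = E° − (0.0592/n) log Q = +1.36 − (0.0592/3)(2.136) = +1.318 V.

+1.318 V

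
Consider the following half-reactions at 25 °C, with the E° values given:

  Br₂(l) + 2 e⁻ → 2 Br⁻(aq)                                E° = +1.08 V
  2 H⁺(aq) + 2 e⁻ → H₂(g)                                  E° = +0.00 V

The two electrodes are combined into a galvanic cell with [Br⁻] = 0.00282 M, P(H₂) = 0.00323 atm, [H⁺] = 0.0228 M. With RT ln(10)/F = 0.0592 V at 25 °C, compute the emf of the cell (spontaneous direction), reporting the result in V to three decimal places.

+1.254 V

Br₂/Br⁻ is the cathode (higher E°), H⁺/H₂ the anode: E°cell = +1.08 − (+0.00) = +1.08 V, n = 2.
Overall: Br₂(l) + H₂(g) → 2 Br⁻(aq) + 2 H⁺(aq)
Q = [Br⁻]^2·[H⁺]^2 / (P(H₂)); log Q = -5.893.
E = E° − (0.0592/n) log Q = +1.08 − (0.0592/2)(-5.893) = +1.254 V.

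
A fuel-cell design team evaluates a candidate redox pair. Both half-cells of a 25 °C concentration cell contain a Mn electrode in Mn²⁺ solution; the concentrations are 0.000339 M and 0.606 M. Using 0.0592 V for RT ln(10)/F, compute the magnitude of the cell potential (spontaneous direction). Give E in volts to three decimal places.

+0.096 V

For a concentration cell E°cell = 0. The 0.606 M side is the cathode (reduction is favoured where [Mn²⁺] is higher).
With n = 2, E = −(0.0592/2) log([Mn²⁺]ₐₙ/[Mn²⁺]꜀ₐₜ) = −(0.0592/2) log(0.000339/0.606) = −(0.0592/2)(-3.252) = +0.096 V.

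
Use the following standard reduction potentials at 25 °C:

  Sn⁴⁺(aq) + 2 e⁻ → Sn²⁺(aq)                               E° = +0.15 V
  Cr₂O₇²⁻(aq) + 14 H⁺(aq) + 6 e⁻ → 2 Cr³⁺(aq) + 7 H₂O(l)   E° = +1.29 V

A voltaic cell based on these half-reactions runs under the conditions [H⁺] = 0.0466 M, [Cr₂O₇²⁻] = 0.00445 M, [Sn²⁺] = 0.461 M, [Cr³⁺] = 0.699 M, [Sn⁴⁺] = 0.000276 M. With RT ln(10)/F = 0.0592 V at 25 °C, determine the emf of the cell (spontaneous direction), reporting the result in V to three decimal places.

+1.031 V

Cr₂O₇²⁻/Cr³⁺ is the cathode (higher E°), Sn⁴⁺/Sn²⁺ the anode: E°cell = +1.29 − (+0.15) = +1.14 V, n = 6.
Overall: Cr₂O₇²⁻(aq) + 14 H⁺(aq) + 3 Sn²⁺(aq) → 2 Cr³⁺(aq) + 7 H₂O(l) + 3 Sn⁴⁺(aq)
Q = [Cr³⁺]^2·[Sn⁴⁺]^3 / ([Cr₂O₇²⁻]·[H⁺]^14·[Sn²⁺]^3); log Q = 11.015.
E = E° − (0.0592/n) log Q = +1.14 − (0.0592/6)(11.015) = +1.031 V.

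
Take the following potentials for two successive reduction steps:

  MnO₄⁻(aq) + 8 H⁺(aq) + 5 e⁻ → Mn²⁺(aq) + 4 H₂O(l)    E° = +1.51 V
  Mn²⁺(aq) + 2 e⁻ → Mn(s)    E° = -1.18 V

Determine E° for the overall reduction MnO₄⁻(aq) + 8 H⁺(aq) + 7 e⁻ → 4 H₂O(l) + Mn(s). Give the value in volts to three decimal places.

+0.741 V

Standard free energies of sequential steps add: ΔG°₃ = ΔG°₁ + ΔG°₂, so n₃E°₃ = n₁E°₁ + n₂E°₂.
E°₃ = (5×+1.51 + 2×-1.18) / 7 = (+5.190) / 7 = +0.741 V.
E° values themselves are not directly additive — weighting by electron count is essential.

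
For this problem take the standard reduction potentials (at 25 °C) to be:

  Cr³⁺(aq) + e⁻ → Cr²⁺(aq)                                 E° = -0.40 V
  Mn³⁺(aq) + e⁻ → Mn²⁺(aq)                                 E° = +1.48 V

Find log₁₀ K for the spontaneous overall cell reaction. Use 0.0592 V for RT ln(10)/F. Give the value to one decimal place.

31.8

Cathode: Mn³⁺/Mn²⁺; anode: Cr³⁺/Cr²⁺. E°cell = +1.88 V, n = 1.
log K = nE°cell / 0.0592 = (1)(+1.88) / 0.0592 = 31.8.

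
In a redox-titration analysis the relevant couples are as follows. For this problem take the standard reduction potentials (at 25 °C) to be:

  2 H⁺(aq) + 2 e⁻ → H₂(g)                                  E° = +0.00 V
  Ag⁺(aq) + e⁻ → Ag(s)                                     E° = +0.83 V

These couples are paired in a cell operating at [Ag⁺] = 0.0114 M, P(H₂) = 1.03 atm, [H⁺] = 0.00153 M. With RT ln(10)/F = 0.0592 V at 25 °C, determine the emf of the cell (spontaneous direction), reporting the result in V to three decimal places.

+0.882 V

Ag⁺/Ag is the cathode (higher E°), H⁺/H₂ the anode: E°cell = +0.83 − (+0.00) = +0.83 V, n = 2.
Overall: 2 Ag⁺(aq) + H₂(g) → 2 Ag(s) + 2 H⁺(aq)
Q = [H⁺]^2 / ([Ag⁺]^2·P(H₂)); log Q = -1.757.
E = E° − (0.0592/n) log Q = +0.83 − (0.0592/2)(-1.757) = +0.882 V.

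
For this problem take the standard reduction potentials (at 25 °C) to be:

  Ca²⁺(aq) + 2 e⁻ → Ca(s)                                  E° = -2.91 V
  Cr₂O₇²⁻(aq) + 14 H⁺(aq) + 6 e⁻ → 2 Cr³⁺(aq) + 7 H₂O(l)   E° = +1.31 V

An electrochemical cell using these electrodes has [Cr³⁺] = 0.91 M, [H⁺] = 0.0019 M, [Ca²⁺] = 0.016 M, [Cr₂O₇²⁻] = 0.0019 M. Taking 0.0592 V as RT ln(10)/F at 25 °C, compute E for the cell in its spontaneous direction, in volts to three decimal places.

Cr₂O₇²⁻/Cr³⁺ is the cathode (higher E°), Ca²⁺/Ca the anode: E°cell = +1.31 − (-2.91) = +4.22 V, n = 6.
Overall: Cr₂O₇²⁻(aq) + 14 H⁺(aq) + 3 Ca(s) → 2 Cr³⁺(aq) + 7 H₂O(l) + 3 Ca²⁺(aq)
Q = [Cr³⁺]^2·[Ca²⁺]^3 / ([Cr₂O₇²⁻]·[H⁺]^14); log Q = 35.349.
E = E° − (0.0592/n) log Q = +4.22 − (0.0592/6)(35.349) = +3.871 V.

+3.871 V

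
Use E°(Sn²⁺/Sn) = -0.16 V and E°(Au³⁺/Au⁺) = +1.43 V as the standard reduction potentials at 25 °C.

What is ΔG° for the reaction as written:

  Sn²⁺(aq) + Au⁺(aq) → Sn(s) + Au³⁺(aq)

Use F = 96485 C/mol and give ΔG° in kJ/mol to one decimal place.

+306.8 kJ/mol

As written, Sn²⁺/Sn is reduced (cathode) and Au³⁺/Au⁺ is oxidised (anode), so E°cell = (-0.16) − (+1.43) = -1.59 V.
Balancing electrons gives n = 2.
ΔG° = −nFE° = −(2)(96485)(-1.59) = 306,822 J = +306.8 kJ/mol.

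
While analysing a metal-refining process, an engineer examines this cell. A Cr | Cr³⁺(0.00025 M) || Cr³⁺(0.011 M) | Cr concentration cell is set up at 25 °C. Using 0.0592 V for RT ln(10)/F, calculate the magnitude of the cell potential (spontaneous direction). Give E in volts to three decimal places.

+0.032 V

For a concentration cell E°cell = 0. The 0.011 M side is the cathode (reduction is favoured where [Cr³⁺] is higher).
With n = 3, E = −(0.0592/3) log([Cr³⁺]ₐₙ/[Cr³⁺]꜀ₐₜ) = −(0.0592/3) log(0.00025/0.011) = −(0.0592/3)(-1.643) = +0.032 V.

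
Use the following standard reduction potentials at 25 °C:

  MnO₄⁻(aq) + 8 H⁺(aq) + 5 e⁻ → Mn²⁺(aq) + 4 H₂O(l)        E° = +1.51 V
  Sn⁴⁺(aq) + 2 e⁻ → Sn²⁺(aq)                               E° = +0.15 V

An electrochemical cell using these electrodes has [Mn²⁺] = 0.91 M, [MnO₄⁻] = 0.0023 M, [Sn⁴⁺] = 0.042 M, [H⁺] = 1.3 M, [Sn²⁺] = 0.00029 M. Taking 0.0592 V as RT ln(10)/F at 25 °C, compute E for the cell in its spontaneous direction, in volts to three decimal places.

MnO₄⁻/Mn²⁺ is the cathode (higher E°), Sn⁴⁺/Sn²⁺ the anode: E°cell = +1.51 − (+0.15) = +1.36 V, n = 10.
Overall: 2 MnO₄⁻(aq) + 16 H⁺(aq) + 5 Sn²⁺(aq) → 2 Mn²⁺(aq) + 8 H₂O(l) + 5 Sn⁴⁺(aq)
Q = [Mn²⁺]^2·[Sn⁴⁺]^5 / ([MnO₄⁻]^2·[H⁺]^16·[Sn²⁺]^5); log Q = 14.176.
E = E° − (0.0592/n) log Q = +1.36 − (0.0592/10)(14.176) = +1.276 V.

+1.276 V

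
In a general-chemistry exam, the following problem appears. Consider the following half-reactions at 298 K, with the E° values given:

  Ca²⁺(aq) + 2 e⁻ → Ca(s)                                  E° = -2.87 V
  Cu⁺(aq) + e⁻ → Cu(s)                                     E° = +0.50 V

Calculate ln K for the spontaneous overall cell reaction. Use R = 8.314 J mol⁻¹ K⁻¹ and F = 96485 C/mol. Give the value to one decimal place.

Cathode: Cu⁺/Cu; anode: Ca²⁺/Ca. E°cell = (+0.50) − (-2.87) = +3.37 V, with n = 2.
ΔG° = −nFE° = −RT ln K, so ln K = nFE°/(RT) = (2)(96485)(+3.37) / ((8.314)(298)) = 262.478.

262.5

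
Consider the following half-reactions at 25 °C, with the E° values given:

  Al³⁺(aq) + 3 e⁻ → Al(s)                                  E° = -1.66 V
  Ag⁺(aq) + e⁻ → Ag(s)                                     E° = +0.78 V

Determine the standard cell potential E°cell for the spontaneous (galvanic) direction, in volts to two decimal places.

+2.44 V

The Ag⁺/Ag couple has the higher reduction potential, so it is the cathode; Al³⁺/Al is oxidised at the anode.
E°cell = E°(cathode) − E°(anode) = (+0.78) − (-1.66) = +2.44 V.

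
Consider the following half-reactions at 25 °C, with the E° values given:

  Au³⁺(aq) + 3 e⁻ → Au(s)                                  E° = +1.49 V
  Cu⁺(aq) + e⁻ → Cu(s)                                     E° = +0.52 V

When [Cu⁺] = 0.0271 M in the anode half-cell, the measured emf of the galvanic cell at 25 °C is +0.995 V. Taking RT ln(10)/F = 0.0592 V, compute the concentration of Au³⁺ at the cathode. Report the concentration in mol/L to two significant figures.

Au³⁺/Au is the cathode, Cu⁺/Cu the anode: E°cell = +0.97 V, n = 3.
Overall reaction: Au³⁺(aq) + 3 Cu(s) → Au(s) + 3 Cu⁺(aq); Q = [Cu⁺]^3/[Au³⁺]^1.
From E = E° − (0.0592/n) log Q: log Q = (E° − E)·n/0.0592 = (+0.97 − (+0.995))·3/0.0592 = -1.2669.
So 1·log[Au³⁺] = 3·log(0.0271) − log Q = -4.7011 − (-1.2669) = -3.4342; [Au³⁺] = 10^(-3.4342) ≈ 0.00037 M.

0.00037 M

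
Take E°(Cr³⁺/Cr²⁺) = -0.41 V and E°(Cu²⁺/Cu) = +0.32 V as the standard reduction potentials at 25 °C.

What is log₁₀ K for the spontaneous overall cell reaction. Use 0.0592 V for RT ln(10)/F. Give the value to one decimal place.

Cathode: Cu²⁺/Cu; anode: Cr³⁺/Cr²⁺. E°cell = +0.73 V, n = 2.
log K = nE°cell / 0.0592 = (2)(+0.73) / 0.0592 = 24.7.

24.7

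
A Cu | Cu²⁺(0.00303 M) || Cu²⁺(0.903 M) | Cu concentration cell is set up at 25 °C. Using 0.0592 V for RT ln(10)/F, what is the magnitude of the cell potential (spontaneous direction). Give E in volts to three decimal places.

For a concentration cell E°cell = 0. The 0.903 M side is the cathode (reduction is favoured where [Cu²⁺] is higher).
With n = 2, E = −(0.0592/2) log([Cu²⁺]ₐₙ/[Cu²⁺]꜀ₐₜ) = −(0.0592/2) log(0.00303/0.903) = −(0.0592/2)(-2.474) = +0.073 V.

+0.073 V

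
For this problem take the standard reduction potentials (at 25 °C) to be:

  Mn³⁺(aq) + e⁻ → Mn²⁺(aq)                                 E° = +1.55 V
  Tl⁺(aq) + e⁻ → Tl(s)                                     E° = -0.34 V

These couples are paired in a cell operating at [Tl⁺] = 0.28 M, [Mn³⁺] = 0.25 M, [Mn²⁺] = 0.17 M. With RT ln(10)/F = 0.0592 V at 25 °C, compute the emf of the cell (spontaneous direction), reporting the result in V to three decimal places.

Mn³⁺/Mn²⁺ is the cathode (higher E°), Tl⁺/Tl the anode: E°cell = +1.55 − (-0.34) = +1.89 V, n = 1.
Overall: Mn³⁺(aq) + Tl(s) → Mn²⁺(aq) + Tl⁺(aq)
Q = [Mn²⁺]·[Tl⁺] / ([Mn³⁺]); log Q = -0.720.
E = E° − (0.0592/n) log Q = +1.89 − (0.0592/1)(-0.720) = +1.933 V.

+1.933 V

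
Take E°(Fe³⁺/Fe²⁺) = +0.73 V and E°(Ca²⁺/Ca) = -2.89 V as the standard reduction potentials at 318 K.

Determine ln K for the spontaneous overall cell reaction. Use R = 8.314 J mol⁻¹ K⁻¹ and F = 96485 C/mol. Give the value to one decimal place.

264.2

Cathode: Fe³⁺/Fe²⁺; anode: Ca²⁺/Ca. E°cell = (+0.73) − (-2.89) = +3.62 V, with n = 2.
ΔG° = −nFE° = −RT ln K, so ln K = nFE°/(RT) = (2)(96485)(+3.62) / ((8.314)(318)) = 264.217.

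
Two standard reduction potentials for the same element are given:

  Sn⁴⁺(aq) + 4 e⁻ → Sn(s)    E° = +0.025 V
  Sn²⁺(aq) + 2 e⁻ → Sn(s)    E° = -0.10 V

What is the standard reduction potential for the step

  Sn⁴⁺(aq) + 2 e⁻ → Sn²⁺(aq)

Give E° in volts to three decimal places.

+0.150 V

Sequential free energies add, so n₃E°₃ = n₁E°₁ + n₂E°₂.
With n₃ = 4, and the known step contributing 2×(-0.10) V, the unknown satisfies 2·E° = 4×(+0.025) − 2×(-0.10) = +0.300.
E° = +0.300 / 2 = +0.150 V.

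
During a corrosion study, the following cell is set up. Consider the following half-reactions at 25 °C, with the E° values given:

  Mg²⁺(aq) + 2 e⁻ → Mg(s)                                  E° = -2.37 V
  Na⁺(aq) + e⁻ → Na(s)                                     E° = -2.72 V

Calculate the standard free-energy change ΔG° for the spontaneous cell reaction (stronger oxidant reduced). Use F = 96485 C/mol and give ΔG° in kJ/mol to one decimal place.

-67.5 kJ/mol

Mg²⁺/Mg (E° = -2.37 V) is the cathode; Na⁺/Na (E° = -2.72 V) is the anode, so E°cell = +0.35 V.
Balancing electrons gives n = 2 (lcm of 2 and 1).
ΔG° = −nFE° = −(2)(96485)(+0.35) = -67,540 J = -67.5 kJ/mol.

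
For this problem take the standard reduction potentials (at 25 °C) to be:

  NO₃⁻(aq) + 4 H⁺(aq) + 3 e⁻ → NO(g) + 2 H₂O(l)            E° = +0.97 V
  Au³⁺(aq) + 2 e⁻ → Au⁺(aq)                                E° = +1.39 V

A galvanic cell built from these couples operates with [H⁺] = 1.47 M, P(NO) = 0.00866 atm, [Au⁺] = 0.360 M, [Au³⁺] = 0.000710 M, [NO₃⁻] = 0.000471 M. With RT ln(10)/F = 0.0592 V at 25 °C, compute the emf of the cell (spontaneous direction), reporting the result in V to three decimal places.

+0.352 V

Au³⁺/Au⁺ is the cathode (higher E°), NO₃⁻/NO the anode: E°cell = +1.39 − (+0.97) = +0.42 V, n = 6.
Overall: 3 Au³⁺(aq) + 2 NO(g) + 4 H₂O(l) → 3 Au⁺(aq) + 2 NO₃⁻(aq) + 8 H⁺(aq)
Q = [Au⁺]^3·[NO₃⁻]^2·[H⁺]^8 / ([Au³⁺]^3·P(NO)^2); log Q = 6.925.
E = E° − (0.0592/n) log Q = +0.42 − (0.0592/6)(6.925) = +0.352 V.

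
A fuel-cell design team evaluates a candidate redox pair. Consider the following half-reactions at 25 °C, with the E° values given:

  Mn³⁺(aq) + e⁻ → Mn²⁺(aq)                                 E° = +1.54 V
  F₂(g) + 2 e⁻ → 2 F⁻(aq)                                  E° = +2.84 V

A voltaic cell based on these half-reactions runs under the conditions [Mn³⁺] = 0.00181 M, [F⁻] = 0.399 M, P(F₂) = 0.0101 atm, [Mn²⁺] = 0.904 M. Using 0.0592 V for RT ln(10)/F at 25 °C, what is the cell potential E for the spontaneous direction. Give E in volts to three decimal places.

+1.424 V

F₂/F⁻ is the cathode (higher E°), Mn³⁺/Mn²⁺ the anode: E°cell = +2.84 − (+1.54) = +1.30 V, n = 2.
Overall: F₂(g) + 2 Mn²⁺(aq) → 2 F⁻(aq) + 2 Mn³⁺(aq)
Q = [F⁻]^2·[Mn³⁺]^2 / (P(F₂)·[Mn²⁺]^2); log Q = -4.199.
E = E° − (0.0592/n) log Q = +1.30 − (0.0592/2)(-4.199) = +1.424 V.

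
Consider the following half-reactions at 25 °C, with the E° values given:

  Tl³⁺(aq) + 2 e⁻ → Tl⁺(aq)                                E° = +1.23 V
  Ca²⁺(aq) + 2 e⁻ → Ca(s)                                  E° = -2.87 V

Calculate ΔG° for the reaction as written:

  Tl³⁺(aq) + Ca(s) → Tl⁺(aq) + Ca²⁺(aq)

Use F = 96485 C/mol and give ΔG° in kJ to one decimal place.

As written, Tl³⁺/Tl⁺ is reduced (cathode) and Ca²⁺/Ca is oxidised (anode), so E°cell = (+1.23) − (-2.87) = +4.10 V.
Balancing electrons gives n = 2.
ΔG° = −nFE° = −(2)(96485)(+4.10) = -791,177 J = -791.2 kJ.

-791.2 kJ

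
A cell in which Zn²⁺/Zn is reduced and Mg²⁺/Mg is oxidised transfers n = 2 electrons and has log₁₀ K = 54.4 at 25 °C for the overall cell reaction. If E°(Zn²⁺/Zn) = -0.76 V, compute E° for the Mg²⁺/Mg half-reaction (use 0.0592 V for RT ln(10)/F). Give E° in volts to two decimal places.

E°cell = (0.0592/n)·log K = (0.0592/2)(54.4) = +1.610 V.
Since Zn²⁺/Zn is the cathode and Mg²⁺/Mg the anode, E°cell = E°(Zn²⁺/Zn) − E°(Mg²⁺/Mg).
So E°(Mg²⁺/Mg) = E°(Zn²⁺/Zn) − E°cell = (-0.76) − (+1.610) = -2.37 V.

-2.37 V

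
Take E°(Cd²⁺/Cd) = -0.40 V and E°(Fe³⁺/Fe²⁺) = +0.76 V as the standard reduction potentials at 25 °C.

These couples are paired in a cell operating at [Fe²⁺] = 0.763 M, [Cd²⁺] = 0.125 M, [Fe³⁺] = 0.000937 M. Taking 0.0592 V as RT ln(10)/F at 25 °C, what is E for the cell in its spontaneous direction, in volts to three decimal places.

+1.014 V

Fe³⁺/Fe²⁺ is the cathode (higher E°), Cd²⁺/Cd the anode: E°cell = +0.76 − (-0.40) = +1.16 V, n = 2.
Overall: 2 Fe³⁺(aq) + Cd(s) → 2 Fe²⁺(aq) + Cd²⁺(aq)
Q = [Fe²⁺]^2·[Cd²⁺] / ([Fe³⁺]^2); log Q = 4.918.
E = E° − (0.0592/n) log Q = +1.16 − (0.0592/2)(4.918) = +1.014 V.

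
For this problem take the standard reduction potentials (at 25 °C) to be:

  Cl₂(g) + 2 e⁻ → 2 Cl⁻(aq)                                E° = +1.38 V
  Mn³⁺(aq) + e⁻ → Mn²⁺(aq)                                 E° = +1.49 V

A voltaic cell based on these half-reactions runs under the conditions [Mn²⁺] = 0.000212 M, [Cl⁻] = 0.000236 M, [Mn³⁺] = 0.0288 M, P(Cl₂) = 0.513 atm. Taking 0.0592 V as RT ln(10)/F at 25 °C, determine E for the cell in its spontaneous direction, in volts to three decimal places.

Mn³⁺/Mn²⁺ is the cathode (higher E°), Cl₂/Cl⁻ the anode: E°cell = +1.49 − (+1.38) = +0.11 V, n = 2.
Overall: 2 Mn³⁺(aq) + 2 Cl⁻(aq) → 2 Mn²⁺(aq) + Cl₂(g)
Q = [Mn²⁺]^2·P(Cl₂) / ([Mn³⁺]^2·[Cl⁻]^2); log Q = 2.698.
E = E° − (0.0592/n) log Q = +0.11 − (0.0592/2)(2.698) = +0.030 V.

+0.030 V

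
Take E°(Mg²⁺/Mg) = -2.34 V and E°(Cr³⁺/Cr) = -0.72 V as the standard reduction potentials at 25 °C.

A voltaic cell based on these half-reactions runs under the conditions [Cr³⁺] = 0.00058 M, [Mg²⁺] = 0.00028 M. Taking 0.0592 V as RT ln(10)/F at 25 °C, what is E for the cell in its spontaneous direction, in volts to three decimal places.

+1.661 V

Cr³⁺/Cr is the cathode (higher E°), Mg²⁺/Mg the anode: E°cell = -0.72 − (-2.34) = +1.62 V, n = 6.
Overall: 2 Cr³⁺(aq) + 3 Mg(s) → 2 Cr(s) + 3 Mg²⁺(aq)
Q = [Mg²⁺]^3 / ([Cr³⁺]^2); log Q = -4.185.
E = E° − (0.0592/n) log Q = +1.62 − (0.0592/6)(-4.185) = +1.661 V.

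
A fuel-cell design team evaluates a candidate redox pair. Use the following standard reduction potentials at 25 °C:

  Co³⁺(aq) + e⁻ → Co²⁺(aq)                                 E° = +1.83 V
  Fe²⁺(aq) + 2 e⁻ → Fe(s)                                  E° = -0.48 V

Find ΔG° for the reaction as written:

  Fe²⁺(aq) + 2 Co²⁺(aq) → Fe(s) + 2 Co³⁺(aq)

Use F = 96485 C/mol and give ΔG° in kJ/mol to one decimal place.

+445.8 kJ/mol

As written, Fe²⁺/Fe is reduced (cathode) and Co³⁺/Co²⁺ is oxidised (anode), so E°cell = (-0.48) − (+1.83) = -2.31 V.
Balancing electrons gives n = 2.
ΔG° = −nFE° = −(2)(96485)(-2.31) = 445,761 J = +445.8 kJ/mol.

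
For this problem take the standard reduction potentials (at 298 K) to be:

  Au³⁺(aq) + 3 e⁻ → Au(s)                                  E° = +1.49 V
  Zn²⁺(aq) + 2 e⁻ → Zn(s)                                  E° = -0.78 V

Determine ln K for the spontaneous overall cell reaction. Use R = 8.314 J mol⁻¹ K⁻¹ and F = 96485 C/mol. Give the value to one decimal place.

530.4

Cathode: Au³⁺/Au; anode: Zn²⁺/Zn. E°cell = (+1.49) − (-0.78) = +2.27 V, with n = 6.
ΔG° = −nFE° = −RT ln K, so ln K = nFE°/(RT) = (6)(96485)(+2.27) / ((8.314)(298)) = 530.409.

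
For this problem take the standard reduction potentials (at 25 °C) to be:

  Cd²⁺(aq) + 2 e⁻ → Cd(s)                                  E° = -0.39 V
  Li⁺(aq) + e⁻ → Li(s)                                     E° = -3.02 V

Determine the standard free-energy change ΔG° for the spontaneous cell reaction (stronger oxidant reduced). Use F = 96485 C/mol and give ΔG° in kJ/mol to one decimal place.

-507.5 kJ/mol

Cd²⁺/Cd (E° = -0.39 V) is the cathode; Li⁺/Li (E° = -3.02 V) is the anode, so E°cell = +2.63 V.
Balancing electrons gives n = 2 (lcm of 2 and 1).
ΔG° = −nFE° = −(2)(96485)(+2.63) = -507,511 J = -507.5 kJ/mol.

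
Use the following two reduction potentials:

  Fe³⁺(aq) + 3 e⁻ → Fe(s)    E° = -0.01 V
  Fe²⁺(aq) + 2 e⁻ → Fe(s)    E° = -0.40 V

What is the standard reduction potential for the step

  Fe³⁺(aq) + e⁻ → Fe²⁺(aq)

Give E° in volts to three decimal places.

Sequential free energies add, so n₃E°₃ = n₁E°₁ + n₂E°₂.
With n₃ = 3, and the known step contributing 2×(-0.40) V, the unknown satisfies 1·E° = 3×(-0.01) − 2×(-0.40) = +0.770.
E° = +0.770 / 1 = +0.770 V.

+0.770 V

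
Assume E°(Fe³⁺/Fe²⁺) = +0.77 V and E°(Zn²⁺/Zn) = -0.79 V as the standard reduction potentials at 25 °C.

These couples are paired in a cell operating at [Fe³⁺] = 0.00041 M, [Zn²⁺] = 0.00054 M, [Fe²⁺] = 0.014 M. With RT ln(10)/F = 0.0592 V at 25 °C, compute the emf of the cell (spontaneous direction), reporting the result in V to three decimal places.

Fe³⁺/Fe²⁺ is the cathode (higher E°), Zn²⁺/Zn the anode: E°cell = +0.77 − (-0.79) = +1.56 V, n = 2.
Overall: 2 Fe³⁺(aq) + Zn(s) → 2 Fe²⁺(aq) + Zn²⁺(aq)
Q = [Fe²⁺]^2·[Zn²⁺] / ([Fe³⁺]^2); log Q = -0.201.
E = E° − (0.0592/n) log Q = +1.56 − (0.0592/2)(-0.201) = +1.566 V.

+1.566 V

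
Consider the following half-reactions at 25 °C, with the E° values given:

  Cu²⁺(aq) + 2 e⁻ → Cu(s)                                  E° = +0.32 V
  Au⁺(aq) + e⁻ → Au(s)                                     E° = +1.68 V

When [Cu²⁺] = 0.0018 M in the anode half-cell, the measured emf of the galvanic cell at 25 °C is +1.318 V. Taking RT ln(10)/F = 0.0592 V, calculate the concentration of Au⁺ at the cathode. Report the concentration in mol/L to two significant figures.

Au⁺/Au is the cathode, Cu²⁺/Cu the anode: E°cell = +1.36 V, n = 2.
Overall reaction: 2 Au⁺(aq) + Cu(s) → 2 Au(s) + Cu²⁺(aq); Q = [Cu²⁺]^1/[Au⁺]^2.
From E = E° − (0.0592/n) log Q: log Q = (E° − E)·n/0.0592 = (+1.36 − (+1.318))·2/0.0592 = 1.4189.
So 2·log[Au⁺] = 1·log(0.0018) − log Q = -2.7447 − (1.4189) = -4.1636; log[Au⁺] = -4.1636 / 2 = -2.0818; [Au⁺] = 10^(-2.0818) ≈ 0.0083 M.

0.0083 M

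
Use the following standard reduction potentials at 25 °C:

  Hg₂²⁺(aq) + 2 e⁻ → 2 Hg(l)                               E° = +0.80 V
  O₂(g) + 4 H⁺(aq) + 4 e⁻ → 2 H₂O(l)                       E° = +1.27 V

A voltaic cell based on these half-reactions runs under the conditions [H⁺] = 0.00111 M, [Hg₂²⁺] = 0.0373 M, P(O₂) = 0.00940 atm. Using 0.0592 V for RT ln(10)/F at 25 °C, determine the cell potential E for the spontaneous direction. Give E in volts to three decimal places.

+0.307 V

O₂/H₂O is the cathode (higher E°), Hg₂²⁺/Hg the anode: E°cell = +1.27 − (+0.80) = +0.47 V, n = 4.
Overall: O₂(g) + 4 H⁺(aq) + 4 Hg(l) → 2 H₂O(l) + 2 Hg₂²⁺(aq)
Q = [Hg₂²⁺]^2 / (P(O₂)·[H⁺]^4); log Q = 10.989.
E = E° − (0.0592/n) log Q = +0.47 − (0.0592/4)(10.989) = +0.307 V.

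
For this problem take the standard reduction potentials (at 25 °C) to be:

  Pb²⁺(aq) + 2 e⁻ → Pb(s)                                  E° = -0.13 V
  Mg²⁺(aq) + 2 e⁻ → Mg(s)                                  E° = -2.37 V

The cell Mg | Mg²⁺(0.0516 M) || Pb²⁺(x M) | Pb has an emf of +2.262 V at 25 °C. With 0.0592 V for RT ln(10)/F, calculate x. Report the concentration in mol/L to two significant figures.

0.29 M

Pb²⁺/Pb is the cathode, Mg²⁺/Mg the anode: E°cell = +2.24 V, n = 2.
Overall reaction: Pb²⁺(aq) + Mg(s) → Pb(s) + Mg²⁺(aq); Q = [Mg²⁺]^1/[Pb²⁺]^1.
From E = E° − (0.0592/n) log Q: log Q = (E° − E)·n/0.0592 = (+2.24 − (+2.262))·2/0.0592 = -0.7432.
So 1·log[Pb²⁺] = 1·log(0.0516) − log Q = -1.2874 − (-0.7432) = -0.5442; [Pb²⁺] = 10^(-0.5442) ≈ 0.29 M.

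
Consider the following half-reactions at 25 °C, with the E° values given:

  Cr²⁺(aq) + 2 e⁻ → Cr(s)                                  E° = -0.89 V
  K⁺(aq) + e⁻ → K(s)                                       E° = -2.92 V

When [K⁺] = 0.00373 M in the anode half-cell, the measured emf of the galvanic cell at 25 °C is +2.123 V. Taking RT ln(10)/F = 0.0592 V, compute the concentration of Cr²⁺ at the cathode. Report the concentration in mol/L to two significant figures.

Cr²⁺/Cr is the cathode, K⁺/K the anode: E°cell = +2.03 V, n = 2.
Overall reaction: Cr²⁺(aq) + 2 K(s) → Cr(s) + 2 K⁺(aq); Q = [K⁺]^2/[Cr²⁺]^1.
From E = E° − (0.0592/n) log Q: log Q = (E° − E)·n/0.0592 = (+2.03 − (+2.123))·2/0.0592 = -3.1419.
So 1·log[Cr²⁺] = 2·log(0.00373) − log Q = -4.8566 − (-3.1419) = -1.7147; [Cr²⁺] = 10^(-1.7147) ≈ 0.019 M.

0.019 M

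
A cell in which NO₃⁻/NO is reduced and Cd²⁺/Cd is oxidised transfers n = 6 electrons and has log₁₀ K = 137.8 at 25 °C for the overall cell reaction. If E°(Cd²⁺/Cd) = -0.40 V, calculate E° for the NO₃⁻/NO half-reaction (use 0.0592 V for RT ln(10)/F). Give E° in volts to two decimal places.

+0.96 V

E°cell = (0.0592/n)·log K = (0.0592/6)(137.8) = +1.360 V.
Since NO₃⁻/NO is the cathode and Cd²⁺/Cd the anode, E°cell = E°(NO₃⁻/NO) − E°(Cd²⁺/Cd).
So E°(NO₃⁻/NO) = E°cell + E°(Cd²⁺/Cd) = +1.360 + (-0.40) = +0.96 V.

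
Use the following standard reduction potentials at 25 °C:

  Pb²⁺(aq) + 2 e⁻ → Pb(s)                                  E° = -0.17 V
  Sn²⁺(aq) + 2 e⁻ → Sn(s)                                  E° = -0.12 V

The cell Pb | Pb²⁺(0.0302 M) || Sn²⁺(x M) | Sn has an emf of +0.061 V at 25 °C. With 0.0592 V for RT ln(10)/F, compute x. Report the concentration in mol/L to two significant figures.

Sn²⁺/Sn is the cathode, Pb²⁺/Pb the anode: E°cell = +0.05 V, n = 2.
Overall reaction: Sn²⁺(aq) + Pb(s) → Sn(s) + Pb²⁺(aq); Q = [Pb²⁺]^1/[Sn²⁺]^1.
From E = E° − (0.0592/n) log Q: log Q = (E° − E)·n/0.0592 = (+0.05 − (+0.061))·2/0.0592 = -0.3716.
So 1·log[Sn²⁺] = 1·log(0.0302) − log Q = -1.5200 − (-0.3716) = -1.1484; [Sn²⁺] = 10^(-1.1484) ≈ 0.071 M.

0.071 M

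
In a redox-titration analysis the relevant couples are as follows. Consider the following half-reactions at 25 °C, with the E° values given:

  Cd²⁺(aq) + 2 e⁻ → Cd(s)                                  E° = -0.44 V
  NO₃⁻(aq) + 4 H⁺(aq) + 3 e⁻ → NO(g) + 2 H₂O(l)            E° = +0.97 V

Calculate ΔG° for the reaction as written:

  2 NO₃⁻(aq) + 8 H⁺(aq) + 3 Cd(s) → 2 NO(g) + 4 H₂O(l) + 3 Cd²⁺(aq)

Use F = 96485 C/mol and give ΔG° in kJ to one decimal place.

-816.3 kJ

As written, NO₃⁻/NO is reduced (cathode) and Cd²⁺/Cd is oxidised (anode), so E°cell = (+0.97) − (-0.44) = +1.41 V.
Balancing electrons gives n = 6.
ΔG° = −nFE° = −(6)(96485)(+1.41) = -816,263 J = -816.3 kJ.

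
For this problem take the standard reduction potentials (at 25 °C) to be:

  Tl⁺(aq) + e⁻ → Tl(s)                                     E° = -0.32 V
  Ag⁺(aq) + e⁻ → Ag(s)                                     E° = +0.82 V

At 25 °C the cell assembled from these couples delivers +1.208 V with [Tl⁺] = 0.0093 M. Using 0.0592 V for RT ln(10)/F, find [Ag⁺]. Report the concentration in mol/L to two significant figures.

Ag⁺/Ag is the cathode, Tl⁺/Tl the anode: E°cell = +1.14 V, n = 1.
Overall reaction: Ag⁺(aq) + Tl(s) → Ag(s) + Tl⁺(aq); Q = [Tl⁺]^1/[Ag⁺]^1.
From E = E° − (0.0592/n) log Q: log Q = (E° − E)·n/0.0592 = (+1.14 − (+1.208))·1/0.0592 = -1.1486.
So 1·log[Ag⁺] = 1·log(0.0093) − log Q = -2.0315 − (-1.1486) = -0.8829; [Ag⁺] = 10^(-0.8829) ≈ 0.13 M.

0.13 M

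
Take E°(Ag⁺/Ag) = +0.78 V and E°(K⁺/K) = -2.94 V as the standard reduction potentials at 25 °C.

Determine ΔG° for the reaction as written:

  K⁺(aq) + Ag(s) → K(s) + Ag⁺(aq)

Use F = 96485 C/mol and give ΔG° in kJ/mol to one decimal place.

+358.9 kJ/mol

As written, K⁺/K is reduced (cathode) and Ag⁺/Ag is oxidised (anode), so E°cell = (-2.94) − (+0.78) = -3.72 V.
Balancing electrons gives n = 1.
ΔG° = −nFE° = −(1)(96485)(-3.72) = 358,924 J = +358.9 kJ/mol.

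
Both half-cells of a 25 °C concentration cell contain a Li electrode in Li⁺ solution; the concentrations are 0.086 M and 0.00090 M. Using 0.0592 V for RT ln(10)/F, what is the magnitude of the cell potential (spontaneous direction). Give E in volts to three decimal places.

For a concentration cell E°cell = 0. The 0.086 M side is the cathode (reduction is favoured where [Li⁺] is higher).
With n = 1, E = −(0.0592/1) log([Li⁺]ₐₙ/[Li⁺]꜀ₐₜ) = −(0.0592/1) log(0.0009/0.086) = −(0.0592/1)(-1.980) = +0.117 V.

+0.117 V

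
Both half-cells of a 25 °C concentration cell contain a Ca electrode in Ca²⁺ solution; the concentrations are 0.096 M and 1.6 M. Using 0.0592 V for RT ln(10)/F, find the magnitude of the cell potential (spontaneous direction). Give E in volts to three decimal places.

+0.036 V

For a concentration cell E°cell = 0. The 1.6 M side is the cathode (reduction is favoured where [Ca²⁺] is higher).
With n = 2, E = −(0.0592/2) log([Ca²⁺]ₐₙ/[Ca²⁺]꜀ₐₜ) = −(0.0592/2) log(0.096/1.6) = −(0.0592/2)(-1.222) = +0.036 V.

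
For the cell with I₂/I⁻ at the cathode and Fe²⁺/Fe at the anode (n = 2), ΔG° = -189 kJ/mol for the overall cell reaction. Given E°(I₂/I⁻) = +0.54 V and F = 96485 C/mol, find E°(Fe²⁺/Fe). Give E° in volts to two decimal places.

E°cell = −ΔG°/(nF) = −(-189×10³)/((2)(96485)) = +0.979 V.
Since I₂/I⁻ is the cathode and Fe²⁺/Fe the anode, E°cell = E°(I₂/I⁻) − E°(Fe²⁺/Fe).
So E°(Fe²⁺/Fe) = E°(I₂/I⁻) − E°cell = (+0.54) − (+0.979) = -0.44 V.

-0.44 V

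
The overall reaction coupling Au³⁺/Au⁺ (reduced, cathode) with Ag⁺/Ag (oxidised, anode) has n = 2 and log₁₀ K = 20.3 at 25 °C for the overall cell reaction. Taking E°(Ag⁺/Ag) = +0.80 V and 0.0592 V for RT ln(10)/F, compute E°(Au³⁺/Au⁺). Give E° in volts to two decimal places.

+1.40 V

E°cell = (0.0592/n)·log K = (0.0592/2)(20.3) = +0.601 V.
Since Au³⁺/Au⁺ is the cathode and Ag⁺/Ag the anode, E°cell = E°(Au³⁺/Au⁺) − E°(Ag⁺/Ag).
So E°(Au³⁺/Au⁺) = E°cell + E°(Ag⁺/Ag) = +0.601 + (+0.80) = +1.40 V.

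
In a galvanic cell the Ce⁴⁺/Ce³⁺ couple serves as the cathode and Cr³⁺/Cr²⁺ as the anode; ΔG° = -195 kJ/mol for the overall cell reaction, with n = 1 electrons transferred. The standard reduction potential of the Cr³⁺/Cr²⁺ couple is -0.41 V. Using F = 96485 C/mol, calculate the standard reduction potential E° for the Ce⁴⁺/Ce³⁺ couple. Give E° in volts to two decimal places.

E°cell = −ΔG°/(nF) = −(-195×10³)/((1)(96485)) = +2.021 V.
Since Ce⁴⁺/Ce³⁺ is the cathode and Cr³⁺/Cr²⁺ the anode, E°cell = E°(Ce⁴⁺/Ce³⁺) − E°(Cr³⁺/Cr²⁺).
So E°(Ce⁴⁺/Ce³⁺) = E°cell + E°(Cr³⁺/Cr²⁺) = +2.021 + (-0.41) = +1.61 V.

+1.61 V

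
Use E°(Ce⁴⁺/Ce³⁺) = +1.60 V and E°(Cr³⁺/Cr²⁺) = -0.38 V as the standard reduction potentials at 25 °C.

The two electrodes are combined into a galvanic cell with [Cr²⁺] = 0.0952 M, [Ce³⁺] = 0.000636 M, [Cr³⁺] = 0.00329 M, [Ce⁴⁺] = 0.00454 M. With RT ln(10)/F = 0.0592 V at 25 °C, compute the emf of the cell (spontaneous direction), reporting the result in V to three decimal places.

+2.117 V

Ce⁴⁺/Ce³⁺ is the cathode (higher E°), Cr³⁺/Cr²⁺ the anode: E°cell = +1.60 − (-0.38) = +1.98 V, n = 1.
Overall: Ce⁴⁺(aq) + Cr²⁺(aq) → Ce³⁺(aq) + Cr³⁺(aq)
Q = [Ce³⁺]·[Cr³⁺] / ([Ce⁴⁺]·[Cr²⁺]); log Q = -2.315.
E = E° − (0.0592/n) log Q = +1.98 − (0.0592/1)(-2.315) = +2.117 V.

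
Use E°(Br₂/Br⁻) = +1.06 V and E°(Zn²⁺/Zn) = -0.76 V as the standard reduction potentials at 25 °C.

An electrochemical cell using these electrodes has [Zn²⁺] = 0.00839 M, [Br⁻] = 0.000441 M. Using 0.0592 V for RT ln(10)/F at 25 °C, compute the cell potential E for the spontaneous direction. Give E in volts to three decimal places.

Br₂/Br⁻ is the cathode (higher E°), Zn²⁺/Zn the anode: E°cell = +1.06 − (-0.76) = +1.82 V, n = 2.
Overall: Br₂(l) + Zn(s) → 2 Br⁻(aq) + Zn²⁺(aq)
Q = [Br⁻]^2·[Zn²⁺]; log Q = -8.787.
E = E° − (0.0592/n) log Q = +1.82 − (0.0592/2)(-8.787) = +2.080 V.

+2.080 V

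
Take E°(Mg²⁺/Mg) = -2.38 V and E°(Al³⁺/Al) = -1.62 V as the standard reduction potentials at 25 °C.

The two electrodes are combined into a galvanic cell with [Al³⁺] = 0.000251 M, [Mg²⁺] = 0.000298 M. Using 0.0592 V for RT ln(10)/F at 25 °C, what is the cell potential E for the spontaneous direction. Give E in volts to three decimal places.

Al³⁺/Al is the cathode (higher E°), Mg²⁺/Mg the anode: E°cell = -1.62 − (-2.38) = +0.76 V, n = 6.
Overall: 2 Al³⁺(aq) + 3 Mg(s) → 2 Al(s) + 3 Mg²⁺(aq)
Q = [Mg²⁺]^3 / ([Al³⁺]^2); log Q = -3.377.
E = E° − (0.0592/n) log Q = +0.76 − (0.0592/6)(-3.377) = +0.793 V.

+0.793 V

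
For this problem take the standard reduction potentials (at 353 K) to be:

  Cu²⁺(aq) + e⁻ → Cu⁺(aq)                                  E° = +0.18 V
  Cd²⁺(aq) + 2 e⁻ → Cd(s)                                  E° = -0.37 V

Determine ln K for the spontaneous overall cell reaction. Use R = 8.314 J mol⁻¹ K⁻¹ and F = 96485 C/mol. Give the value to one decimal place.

Cathode: Cu²⁺/Cu⁺; anode: Cd²⁺/Cd. E°cell = (+0.18) − (-0.37) = +0.55 V, with n = 2.
ΔG° = −nFE° = −RT ln K, so ln K = nFE°/(RT) = (2)(96485)(+0.55) / ((8.314)(353)) = 36.163.

36.2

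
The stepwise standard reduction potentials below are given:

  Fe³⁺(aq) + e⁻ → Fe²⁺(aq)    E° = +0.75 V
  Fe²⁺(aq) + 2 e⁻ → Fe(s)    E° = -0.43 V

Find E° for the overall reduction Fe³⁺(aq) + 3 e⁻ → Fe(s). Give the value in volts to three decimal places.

Adding the free-energy changes (−nFE°) of the two steps gives −n₃FE°₃ = −n₁FE°₁ − n₂FE°₂.
E°₃ = (1×+0.75 + 2×-0.43) / 3 = (-0.110) / 3 = -0.037 V.

-0.037 V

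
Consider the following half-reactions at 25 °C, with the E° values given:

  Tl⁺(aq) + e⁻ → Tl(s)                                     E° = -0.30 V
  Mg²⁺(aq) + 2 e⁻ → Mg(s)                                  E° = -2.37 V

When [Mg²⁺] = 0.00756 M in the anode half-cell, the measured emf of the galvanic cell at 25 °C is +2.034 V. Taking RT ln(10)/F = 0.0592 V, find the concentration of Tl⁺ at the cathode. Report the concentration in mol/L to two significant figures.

Tl⁺/Tl is the cathode, Mg²⁺/Mg the anode: E°cell = +2.07 V, n = 2.
Overall reaction: 2 Tl⁺(aq) + Mg(s) → 2 Tl(s) + Mg²⁺(aq); Q = [Mg²⁺]^1/[Tl⁺]^2.
From E = E° − (0.0592/n) log Q: log Q = (E° − E)·n/0.0592 = (+2.07 − (+2.034))·2/0.0592 = 1.2162.
So 2·log[Tl⁺] = 1·log(0.00756) − log Q = -2.1215 − (1.2162) = -3.3377; log[Tl⁺] = -3.3377 / 2 = -1.6688; [Tl⁺] = 10^(-1.6688) ≈ 0.021 M.

0.021 M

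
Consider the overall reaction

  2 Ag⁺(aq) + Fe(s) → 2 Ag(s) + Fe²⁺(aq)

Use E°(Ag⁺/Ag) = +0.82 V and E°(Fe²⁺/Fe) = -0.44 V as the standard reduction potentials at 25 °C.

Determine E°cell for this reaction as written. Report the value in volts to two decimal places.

The Ag⁺/Ag couple has the higher reduction potential, so it is the cathode; Fe²⁺/Fe is oxidised at the anode.
E°cell = E°(cathode) − E°(anode) = (+0.82) − (-0.44) = +1.26 V.

+1.26 V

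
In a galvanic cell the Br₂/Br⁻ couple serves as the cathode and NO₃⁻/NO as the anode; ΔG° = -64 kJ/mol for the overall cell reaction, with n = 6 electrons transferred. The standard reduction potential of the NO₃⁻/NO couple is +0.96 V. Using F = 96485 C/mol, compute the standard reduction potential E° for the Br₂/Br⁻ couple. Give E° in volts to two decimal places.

E°cell = −ΔG°/(nF) = −(-64×10³)/((6)(96485)) = +0.111 V.
Since Br₂/Br⁻ is the cathode and NO₃⁻/NO the anode, E°cell = E°(Br₂/Br⁻) − E°(NO₃⁻/NO).
So E°(Br₂/Br⁻) = E°cell + E°(NO₃⁻/NO) = +0.111 + (+0.96) = +1.07 V.

+1.07 V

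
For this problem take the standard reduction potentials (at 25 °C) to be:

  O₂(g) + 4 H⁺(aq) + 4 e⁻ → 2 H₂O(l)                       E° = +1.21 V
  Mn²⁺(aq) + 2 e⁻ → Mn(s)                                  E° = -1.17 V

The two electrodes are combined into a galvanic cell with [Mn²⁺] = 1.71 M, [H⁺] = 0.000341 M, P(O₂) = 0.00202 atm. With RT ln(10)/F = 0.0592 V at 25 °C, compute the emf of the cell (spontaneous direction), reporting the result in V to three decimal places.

O₂/H₂O is the cathode (higher E°), Mn²⁺/Mn the anode: E°cell = +1.21 − (-1.17) = +2.38 V, n = 4.
Overall: O₂(g) + 4 H⁺(aq) + 2 Mn(s) → 2 H₂O(l) + 2 Mn²⁺(aq)
Q = [Mn²⁺]^2 / (P(O₂)·[H⁺]^4); log Q = 17.030.
E = E° − (0.0592/n) log Q = +2.38 − (0.0592/4)(17.030) = +2.128 V.

+2.128 V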